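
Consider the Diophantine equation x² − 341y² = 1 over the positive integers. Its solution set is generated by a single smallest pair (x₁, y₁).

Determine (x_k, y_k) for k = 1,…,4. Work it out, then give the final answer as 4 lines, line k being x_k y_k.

10626551 575460
225847172311201 12230310076920
4799952989541519968951 259932027556408030380
102013890481930631287980124801 5524361894723138392975161840

√341 = [18; 2,6,1,8,2,…,6,2,36, …], period ℓ=14 (even) → k=13
i=0: a=18 ⇒ p=18, q=1
…
i=4: a=8 ⇒ p=2456, q=133
…
i=7: a=2 ⇒ p=20479, q=1109
…
i=11: a=1 ⇒ p=718667, q=38918
i=12: a=6 ⇒ p=4953942, q=268271
i=13: a=2 ⇒ p=10626551, q=575460
→ (10626551, 575460).  Check: 10626551²=112923586155601, 341·575460²=112923586155600, difference 1.
(10626551+575460√341)^2 = 225847172311201 + 12230310076920√341
(10626551+575460√341)^3 = 4799952989541519968951 + 259932027556408030380√341
(10626551+575460√341)^4 = 102013890481930631287980124801 + 5524361894723138392975161840√341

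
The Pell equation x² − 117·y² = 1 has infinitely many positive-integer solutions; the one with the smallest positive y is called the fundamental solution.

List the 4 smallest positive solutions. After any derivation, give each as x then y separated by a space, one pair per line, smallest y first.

649 60
842401 77880
1093435849 101088180
1419278889601 131212379760

√117 = [10; 1,4,2,4,1,20, …], period ℓ=6 (even) → k=5
a_0=10:  p_0=10·1+0=10,  q_0=10·0+1=1
a_1=1:  p_1=1·10+1=11,  q_1=1·1+0=1
…
a_4=4:  p_4=4·119+54=530,  q_4=4·11+5=49
a_5=1:  p_5=1·530+119=649,  q_5=1·49+11=60
fundamental: x₁=649, y₁=60  (since 421201 − 117·3600 = 1)
k=2:  x_2 = 649·649+117·60·60 = 842401,  y_2 = 649·60+60·649 = 77880
k=3:  x_3 = 649·842401+117·60·77880 = 1093435849,  y_3 = 649·77880+60·842401 = 101088180
k=4:  x_4 = 649·1093435849+117·60·101088180 = 1419278889601,  y_4 = 649·101088180+60·1093435849 = 131212379760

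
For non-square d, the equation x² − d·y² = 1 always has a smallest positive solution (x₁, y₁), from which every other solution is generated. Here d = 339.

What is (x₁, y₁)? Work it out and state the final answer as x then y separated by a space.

d=339: √d = [18; 2,2,2,1,17,1,2,2,2,36] (ℓ=10, even), read p_9/q_9
a_0=18:  p_0=18·1+0=18,  q_0=18·0+1=1
a_1=2:  p_1=2·18+1=37,  q_1=2·1+0=2
…
a_3=2:  p_3=2·92+37=221,  q_3=2·5+2=12
a_4=1:  p_4=1·221+92=313,  q_4=1·12+5=17
a_5=17:  p_5=17·313+221=5542,  q_5=17·17+12=301
a_6=1:  p_6=1·5542+313=5855,  q_6=1·301+17=318
…
a_8=2:  p_8=2·17252+5855=40359,  q_8=2·937+318=2192
a_9=2:  p_9=2·40359+17252=97970,  q_9=2·2192+937=5321
→ (97970, 5321).  Check: 97970²=9598120900, 339·5321²=9598120899, difference 1.

97970 5321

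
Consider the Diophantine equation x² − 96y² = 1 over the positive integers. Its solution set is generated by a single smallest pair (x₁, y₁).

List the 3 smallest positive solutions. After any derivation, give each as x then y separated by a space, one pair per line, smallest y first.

49 5
4801 490
470449 48015

[9; 1,3,1,18] for √96; ℓ=4 ⇒ convergent index 3
a_0=9:  p_0=9·1+0=9,  q_0=9·0+1=1
…
a_2=3:  p_2=3·10+9=39,  q_2=3·1+1=4
a_3=1:  p_3=1·39+10=49,  q_3=1·4+1=5
(x₁, y₁) = (49, 5);  49² − 96·5² = 1 ✓
n=2: (49,5)∘(49,5) = (49·49+96·5·5, 49·5+5·49) = (4801,490)
n=3: (4801,490)∘(49,5) = (49·4801+96·5·490, 49·490+5·4801) = (470449,48015)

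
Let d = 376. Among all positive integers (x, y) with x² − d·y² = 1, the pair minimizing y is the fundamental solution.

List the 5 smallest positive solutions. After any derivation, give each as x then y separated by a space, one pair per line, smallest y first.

2143295 110532
9187426914049 473805365880
39382732335491159615 2031009343327438668
168817626601983862467148801 8706104341013491514496240
723651950015758622280719887718975 37319499807142991581781109982932

d=376: √d = [19; 2,1,1,3,1,…,1,2,38] (ℓ=16, even), read p_15/q_15
a_0=19:  p_0=19·1+0=19,  q_0=19·0+1=1
a_1=2:  p_1=2·19+1=39,  q_1=2·1+0=2
a_2=1:  p_2=1·39+19=58,  q_2=1·2+1=3
…
a_4=3:  p_4=3·97+58=349,  q_4=3·5+3=18
…
a_6=2:  p_6=2·446+349=1241,  q_6=2·23+18=64
…
a_12=3:  p_12=3·99455+70621=368986,  q_12=3·5129+3642=19029
a_13=1:  p_13=1·368986+99455=468441,  q_13=1·19029+5129=24158
a_14=1:  p_14=1·468441+368986=837427,  q_14=1·24158+19029=43187
a_15=2:  p_15=2·837427+468441=2143295,  q_15=2·43187+24158=110532
(x₁, y₁) = (2143295, 110532);  2143295² − 376·110532² = 1 ✓
k=2:  x_2 = 2143295·2143295+376·110532·110532 = 9187426914049,  y_2 = 2143295·110532+110532·2143295 = 473805365880
k=3:  x_3 = 2143295·9187426914049+376·110532·473805365880 = 39382732335491159615,  y_3 = 2143295·473805365880+110532·9187426914049 = 2031009343327438668
k=4:  x_4 = 2143295·39382732335491159615+376·110532·2031009343327438668 = 168817626601983862467148801,  y_4 = 2143295·2031009343327438668+110532·39382732335491159615 = 8706104341013491514496240
k=5:  x_5 = 2143295·168817626601983862467148801+376·110532·8706104341013491514496240 = 723651950015758622280719887718975,  y_5 = 2143295·8706104341013491514496240+110532·168817626601983862467148801 = 37319499807142991581781109982932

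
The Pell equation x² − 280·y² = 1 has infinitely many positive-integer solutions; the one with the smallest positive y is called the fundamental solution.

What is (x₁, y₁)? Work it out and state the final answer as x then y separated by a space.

251 15

√280 → a₀=16, period (1,2,1,2,1,32); ℓ=6 even so k=5
a_0=16:  p_0=16·1+0=16,  q_0=16·0+1=1
…
a_3=1:  p_3=1·50+17=67,  q_3=1·3+1=4
a_4=2:  p_4=2·67+50=184,  q_4=2·4+3=11
a_5=1:  p_5=1·184+67=251,  q_5=1·11+4=15
fundamental: x₁=251, y₁=15  (since 63001 − 280·225 = 1)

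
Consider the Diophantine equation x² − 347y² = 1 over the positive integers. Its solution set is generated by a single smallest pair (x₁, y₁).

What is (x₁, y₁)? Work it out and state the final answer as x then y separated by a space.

d=347: √d = [18; 1,1,1,2,4,…,1,1,36] (ℓ=14, even), read p_13/q_13
k=0  a_k=18  p_k/q_k = 18/1
…
k=2  a_k=1  p_k/q_k = 37/2
…
k=4  a_k=2  p_k/q_k = 149/8
…
k=9  a_k=4  p_k/q_k = 74549/4002
k=10  a_k=2  p_k/q_k = 164168/8813
…
k=12  a_k=1  p_k/q_k = 402885/21628
k=13  a_k=1  p_k/q_k = 641602/34443
(x₁, y₁) = (641602, 34443);  641602² − 347·34443² = 1 ✓

641602 34443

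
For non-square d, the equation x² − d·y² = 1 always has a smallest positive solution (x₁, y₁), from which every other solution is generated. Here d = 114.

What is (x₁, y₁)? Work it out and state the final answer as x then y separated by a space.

1025 96

√114 = [10; 1,2,10,2,1,20, …], period ℓ=6 (even) → k=5
a_0=10:  p_0=10·1+0=10,  q_0=10·0+1=1
…
a_2=2:  p_2=2·11+10=32,  q_2=2·1+1=3
a_3=10:  p_3=10·32+11=331,  q_3=10·3+1=31
a_4=2:  p_4=2·331+32=694,  q_4=2·31+3=65
a_5=1:  p_5=1·694+331=1025,  q_5=1·65+31=96
→ (1025, 96).  Check: 1025²=1050625, 114·96²=1050624, difference 1.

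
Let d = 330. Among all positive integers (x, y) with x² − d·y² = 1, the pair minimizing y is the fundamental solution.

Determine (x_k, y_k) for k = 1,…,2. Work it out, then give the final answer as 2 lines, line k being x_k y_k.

√330 → a₀=18, period (6,36); ℓ=2 even so k=1
step 0: (18, 1)  from 18·(1,0) + (0,1)
step 1: (109, 6)  from 6·(18,1) + (1,0)
(x₁, y₁) = (109, 6);  109² − 330·6² = 1 ✓
(x_2, y_2) = (109·109 + 330·6·6, 109·6 + 6·109) = (23761, 1308)

109 6
23761 1308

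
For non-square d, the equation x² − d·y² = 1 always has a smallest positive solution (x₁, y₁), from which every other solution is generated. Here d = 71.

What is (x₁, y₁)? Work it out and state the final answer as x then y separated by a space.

3480 413

√71 = [8; 2,2,1,7,1,2,2,16, …], period ℓ=8 (even) → k=7
k=0  a_k=8  p_k/q_k = 8/1
k=1  a_k=2  p_k/q_k = 17/2
…
k=3  a_k=1  p_k/q_k = 59/7
k=4  a_k=7  p_k/q_k = 455/54
k=5  a_k=1  p_k/q_k = 514/61
k=6  a_k=2  p_k/q_k = 1483/176
k=7  a_k=2  p_k/q_k = 3480/413
fundamental: x₁=3480, y₁=413  (since 12110400 − 71·170569 = 1)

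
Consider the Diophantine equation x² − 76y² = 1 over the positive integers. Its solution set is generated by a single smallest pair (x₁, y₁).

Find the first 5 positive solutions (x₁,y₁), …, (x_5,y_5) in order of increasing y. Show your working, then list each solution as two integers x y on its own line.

√76 = [8; 1,2,1,1,5,4,5,1,1,2,1,16, …], period ℓ=12 (even) → k=11
a_0=8:  p_0=8·1+0=8,  q_0=8·0+1=1
a_1=1:  p_1=1·8+1=9,  q_1=1·1+0=1
…
a_3=1:  p_3=1·26+9=35,  q_3=1·3+1=4
…
a_7=5:  p_7=5·1421+340=7445,  q_7=5·163+39=854
…
a_10=2:  p_10=2·16311+8866=41488,  q_10=2·1871+1017=4759
a_11=1:  p_11=1·41488+16311=57799,  q_11=1·4759+1871=6630
→ (57799, 6630).  Check: 57799²=3340724401, 76·6630²=3340724400, difference 1.
(x_2, y_2) = (57799·57799 + 76·6630·6630, 57799·6630 + 6630·57799) = (6681448801, 766414740)
(x_3, y_3) = (57799·6681448801 + 76·6630·766414740, 57799·766414740 + 6630·6681448801) = (772362118440199, 88596011107890)
(x_4, y_4) = (57799·772362118440199 + 76·6630·88596011107890, 57799·88596011107890 + 6630·772362118440199) = (89283516160768675201, 10241521691283453480)
(x_5, y_5) = (57799·89283516160768675201 + 76·6630·10241521691283453480, 57799·10241521691283453480 + 6630·89283516160768675201) = (10320995900380175197444999, 1183899424380388644273150)

57799 6630
6681448801 766414740
772362118440199 88596011107890
89283516160768675201 10241521691283453480
10320995900380175197444999 1183899424380388644273150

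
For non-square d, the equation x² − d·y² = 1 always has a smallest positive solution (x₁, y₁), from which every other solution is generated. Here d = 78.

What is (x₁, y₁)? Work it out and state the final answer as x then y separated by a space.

53 6

[8; 1,4,1,16] for √78; ℓ=4 ⇒ convergent index 3
step 0: (8, 1)  from 8·(1,0) + (0,1)
step 1: (9, 1)  from 1·(8,1) + (1,0)
step 2: (44, 5)  from 4·(9,1) + (8,1)
step 3: (53, 6)  from 1·(44,5) + (9,1)
fundamental: x₁=53, y₁=6  (since 2809 − 78·36 = 1)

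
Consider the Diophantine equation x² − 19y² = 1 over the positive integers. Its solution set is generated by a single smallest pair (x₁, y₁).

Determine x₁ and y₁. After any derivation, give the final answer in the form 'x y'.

170 39

√19 = [4; 2,1,3,1,2,8, …], period ℓ=6 (even) → k=5
step 0: (4, 1)  from 4·(1,0) + (0,1)
step 1: (9, 2)  from 2·(4,1) + (1,0)
…
step 3: (48, 11)  from 3·(13,3) + (9,2)
step 4: (61, 14)  from 1·(48,11) + (13,3)
step 5: (170, 39)  from 2·(61,14) + (48,11)
→ (170, 39).  Check: 170²=28900, 19·39²=28899, difference 1.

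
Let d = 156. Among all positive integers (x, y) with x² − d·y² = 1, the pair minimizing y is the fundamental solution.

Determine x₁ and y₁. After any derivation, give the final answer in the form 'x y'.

√156 = [12; 2,24, …], period ℓ=2 (even) → k=1
a_0=12:  p_0=12·1+0=12,  q_0=12·0+1=1
a_1=2:  p_1=2·12+1=25,  q_1=2·1+0=2
(x₁, y₁) = (25, 2);  25² − 156·2² = 1 ✓

25 2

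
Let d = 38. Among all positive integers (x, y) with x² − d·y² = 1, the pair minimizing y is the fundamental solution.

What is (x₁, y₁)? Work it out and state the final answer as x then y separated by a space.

[6; 6,12] for √38; ℓ=2 ⇒ convergent index 1
i=0: a=6 ⇒ p=6, q=1
i=1: a=6 ⇒ p=37, q=6
fundamental: x₁=37, y₁=6  (since 1369 − 38·36 = 1)

37 6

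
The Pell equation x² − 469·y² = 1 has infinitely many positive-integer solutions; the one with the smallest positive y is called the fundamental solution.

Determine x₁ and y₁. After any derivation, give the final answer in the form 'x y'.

d=469: √d = [21; 1,1,1,10,6,10,1,1,1,42] (ℓ=10, even), read p_9/q_9
a_0=21:  p_0=21·1+0=21,  q_0=21·0+1=1
…
a_4=10:  p_4=10·65+43=693,  q_4=10·3+2=32
…
a_7=1:  p_7=1·42923+4223=47146,  q_7=1·1982+195=2177
a_8=1:  p_8=1·47146+42923=90069,  q_8=1·2177+1982=4159
a_9=1:  p_9=1·90069+47146=137215,  q_9=1·4159+2177=6336
(x₁, y₁) = (137215, 6336);  137215² − 469·6336² = 1 ✓

137215 6336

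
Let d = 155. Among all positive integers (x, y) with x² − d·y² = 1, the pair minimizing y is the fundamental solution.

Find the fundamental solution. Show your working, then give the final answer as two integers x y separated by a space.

249 20

√155 = [12; 2,4,2,24, …], period ℓ=4 (even) → k=3
a_0=12:  p_0=12·1+0=12,  q_0=12·0+1=1
a_1=2:  p_1=2·12+1=25,  q_1=2·1+0=2
a_2=4:  p_2=4·25+12=112,  q_2=4·2+1=9
a_3=2:  p_3=2·112+25=249,  q_3=2·9+2=20
→ (249, 20).  Check: 249²=62001, 155·20²=62000, difference 1.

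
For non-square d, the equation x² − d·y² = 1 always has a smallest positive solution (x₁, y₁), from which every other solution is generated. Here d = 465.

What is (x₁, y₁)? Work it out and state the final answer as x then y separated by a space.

15871 736

d=465: √d = [21; 1,1,3,2,2,2,3,1,1,42] (ℓ=10, even), read p_9/q_9
a_0=21:  p_0=21·1+0=21,  q_0=21·0+1=1
…
a_2=1:  p_2=1·22+21=43,  q_2=1·1+1=2
a_3=3:  p_3=3·43+22=151,  q_3=3·2+1=7
…
a_6=2:  p_6=2·841+345=2027,  q_6=2·39+16=94
…
a_8=1:  p_8=1·6922+2027=8949,  q_8=1·321+94=415
a_9=1:  p_9=1·8949+6922=15871,  q_9=1·415+321=736
→ (15871, 736).  Check: 15871²=251888641, 465·736²=251888640, difference 1.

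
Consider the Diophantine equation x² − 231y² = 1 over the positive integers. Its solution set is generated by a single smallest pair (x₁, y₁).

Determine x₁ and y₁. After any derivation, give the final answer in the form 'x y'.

d=231: √d = [15; 5,30] (ℓ=2, even), read p_1/q_1
step 0: (15, 1)  from 15·(1,0) + (0,1)
step 1: (76, 5)  from 5·(15,1) + (1,0)
(x₁, y₁) = (76, 5);  76² − 231·5² = 1 ✓

76 5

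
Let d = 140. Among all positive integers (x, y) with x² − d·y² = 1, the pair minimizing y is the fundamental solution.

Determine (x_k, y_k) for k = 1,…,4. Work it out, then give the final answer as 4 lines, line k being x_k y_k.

√140 → a₀=11, period (1,4,1,22); ℓ=4 even so k=3
k=0  a_k=11  p_k/q_k = 11/1
…
k=2  a_k=4  p_k/q_k = 59/5
k=3  a_k=1  p_k/q_k = 71/6
→ (71, 6).  Check: 71²=5041, 140·6²=5040, difference 1.
(71+6√140)^2 = 10081 + 852√140
(71+6√140)^3 = 1431431 + 120978√140
(71+6√140)^4 = 203253121 + 17178024√140

71 6
10081 852
1431431 120978
203253121 17178024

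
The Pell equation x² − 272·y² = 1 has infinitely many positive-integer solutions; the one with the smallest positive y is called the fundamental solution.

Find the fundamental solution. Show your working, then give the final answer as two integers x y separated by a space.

[16; 2,32] for √272; ℓ=2 ⇒ convergent index 1
step 0: (16, 1)  from 16·(1,0) + (0,1)
step 1: (33, 2)  from 2·(16,1) + (1,0)
→ (33, 2).  Check: 33²=1089, 272·2²=1088, difference 1.

33 2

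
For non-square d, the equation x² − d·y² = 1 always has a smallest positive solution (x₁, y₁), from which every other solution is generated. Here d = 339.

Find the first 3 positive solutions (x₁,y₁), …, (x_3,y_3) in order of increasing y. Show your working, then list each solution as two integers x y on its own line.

√339 = [18; 2,2,2,1,17,1,2,2,2,36, …], period ℓ=10 (even) → k=9
k=0  a_k=18  p_k/q_k = 18/1
…
k=2  a_k=2  p_k/q_k = 92/5
…
k=4  a_k=1  p_k/q_k = 313/17
…
k=6  a_k=1  p_k/q_k = 5855/318
k=7  a_k=2  p_k/q_k = 17252/937
k=8  a_k=2  p_k/q_k = 40359/2192
k=9  a_k=2  p_k/q_k = 97970/5321
fundamental: x₁=97970, y₁=5321  (since 9598120900 − 339·28313041 = 1)
n=2: (97970,5321)∘(97970,5321) = (97970·97970+339·5321·5321, 97970·5321+5321·97970) = (19196241799,1042596740)
n=3: (19196241799,1042596740)∘(97970,5321) = (97970·19196241799+339·5321·1042596740, 97970·1042596740+5321·19196241799) = (3761311617998090,204286405230279)

97970 5321
19196241799 1042596740
3761311617998090 204286405230279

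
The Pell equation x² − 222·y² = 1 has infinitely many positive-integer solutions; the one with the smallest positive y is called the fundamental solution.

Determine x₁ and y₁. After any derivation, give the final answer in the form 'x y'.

√222 → a₀=14, period (1,8,1,28); ℓ=4 even so k=3
a_0=14:  p_0=14·1+0=14,  q_0=14·0+1=1
a_1=1:  p_1=1·14+1=15,  q_1=1·1+0=1
a_2=8:  p_2=8·15+14=134,  q_2=8·1+1=9
a_3=1:  p_3=1·134+15=149,  q_3=1·9+1=10
(x₁, y₁) = (149, 10);  149² − 222·10² = 1 ✓

149 10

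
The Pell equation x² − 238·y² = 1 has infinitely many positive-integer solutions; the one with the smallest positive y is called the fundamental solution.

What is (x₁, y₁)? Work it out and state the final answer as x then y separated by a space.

11663 756

[15; 2,2,1,14,1,2,2,30] for √238; ℓ=8 ⇒ convergent index 7
a_0=15:  p_0=15·1+0=15,  q_0=15·0+1=1
…
a_4=14:  p_4=14·108+77=1589,  q_4=14·7+5=103
…
a_6=2:  p_6=2·1697+1589=4983,  q_6=2·110+103=323
a_7=2:  p_7=2·4983+1697=11663,  q_7=2·323+110=756
(x₁, y₁) = (11663, 756);  11663² − 238·756² = 1 ✓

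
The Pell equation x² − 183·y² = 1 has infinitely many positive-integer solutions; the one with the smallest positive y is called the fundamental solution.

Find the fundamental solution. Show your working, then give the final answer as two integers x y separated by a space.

487 36

√183 = [13; 1,1,8,1,1,26, …], period ℓ=6 (even) → k=5
a_0=13:  p_0=13·1+0=13,  q_0=13·0+1=1
a_1=1:  p_1=1·13+1=14,  q_1=1·1+0=1
…
a_3=8:  p_3=8·27+14=230,  q_3=8·2+1=17
a_4=1:  p_4=1·230+27=257,  q_4=1·17+2=19
a_5=1:  p_5=1·257+230=487,  q_5=1·19+17=36
→ (487, 36).  Check: 487²=237169, 183·36²=237168, difference 1.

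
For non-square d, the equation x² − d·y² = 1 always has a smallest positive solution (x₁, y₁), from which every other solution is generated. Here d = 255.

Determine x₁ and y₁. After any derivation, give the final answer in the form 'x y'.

[15; 1,30] for √255; ℓ=2 ⇒ convergent index 1
i=0: a=15 ⇒ p=15, q=1
i=1: a=1 ⇒ p=16, q=1
→ (16, 1).  Check: 16²=256, 255·1²=255, difference 1.

16 1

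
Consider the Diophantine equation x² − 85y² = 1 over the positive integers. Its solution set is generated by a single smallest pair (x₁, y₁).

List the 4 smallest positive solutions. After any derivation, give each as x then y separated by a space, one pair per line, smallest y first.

285769 30996
163327842721 17715391848
93348068572789129 10125019625991228
53351968415791425367681 5786833466982059076816

√85 → a₀=9, period (4,1,1,4,18); ℓ=5 odd so k=9
a_0=9:  p_0=9·1+0=9,  q_0=9·0+1=1
a_1=4:  p_1=4·9+1=37,  q_1=4·1+0=4
…
a_3=1:  p_3=1·46+37=83,  q_3=1·5+4=9
a_4=4:  p_4=4·83+46=378,  q_4=4·9+5=41
a_5=18:  p_5=18·378+83=6887,  q_5=18·41+9=747
…
a_7=1:  p_7=1·27926+6887=34813,  q_7=1·3029+747=3776
a_8=1:  p_8=1·34813+27926=62739,  q_8=1·3776+3029=6805
a_9=4:  p_9=4·62739+34813=285769,  q_9=4·6805+3776=30996
(x₁, y₁) = (285769, 30996);  285769² − 85·30996² = 1 ✓
k=2:  x_2 = 285769·285769+85·30996·30996 = 163327842721,  y_2 = 285769·30996+30996·285769 = 17715391848
k=3:  x_3 = 285769·163327842721+85·30996·17715391848 = 93348068572789129,  y_3 = 285769·17715391848+30996·163327842721 = 10125019625991228
k=4:  x_4 = 285769·93348068572789129+85·30996·10125019625991228 = 53351968415791425367681,  y_4 = 285769·10125019625991228+30996·93348068572789129 = 5786833466982059076816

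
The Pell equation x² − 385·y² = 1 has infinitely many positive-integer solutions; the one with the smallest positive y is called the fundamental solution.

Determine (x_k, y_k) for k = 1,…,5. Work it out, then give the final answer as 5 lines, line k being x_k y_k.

95831 4884
18367161121 936077208
3520286834677271 179410429834812
674705215289547953281 34386161802063660336
129315350969305052987065751 6590520543127714837483620

√385 = [19; 1,1,1,1,1,…,1,1,38, …], period ℓ=16 (even) → k=15
k=0  a_k=19  p_k/q_k = 19/1
…
k=2  a_k=1  p_k/q_k = 39/2
k=3  a_k=1  p_k/q_k = 59/3
…
k=6  a_k=3  p_k/q_k = 569/29
k=7  a_k=1  p_k/q_k = 726/37
k=8  a_k=2  p_k/q_k = 2021/103
k=9  a_k=1  p_k/q_k = 2747/140
…
k=12  a_k=1  p_k/q_k = 23271/1186
k=13  a_k=1  p_k/q_k = 36280/1849
k=14  a_k=1  p_k/q_k = 59551/3035
k=15  a_k=1  p_k/q_k = 95831/4884
fundamental: x₁=95831, y₁=4884  (since 9183580561 − 385·23853456 = 1)
(95831+4884√385)^2 = 18367161121 + 936077208√385
(95831+4884√385)^3 = 3520286834677271 + 179410429834812√385
(95831+4884√385)^4 = 674705215289547953281 + 34386161802063660336√385
(95831+4884√385)^5 = 129315350969305052987065751 + 6590520543127714837483620√385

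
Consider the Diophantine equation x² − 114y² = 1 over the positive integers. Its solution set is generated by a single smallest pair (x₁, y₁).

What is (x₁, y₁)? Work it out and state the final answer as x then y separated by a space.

1025 96

d=114: √d = [10; 1,2,10,2,1,20] (ℓ=6, even), read p_5/q_5
step 0: (10, 1)  from 10·(1,0) + (0,1)
…
step 4: (694, 65)  from 2·(331,31) + (32,3)
step 5: (1025, 96)  from 1·(694,65) + (331,31)
→ (1025, 96).  Check: 1025²=1050625, 114·96²=1050624, difference 1.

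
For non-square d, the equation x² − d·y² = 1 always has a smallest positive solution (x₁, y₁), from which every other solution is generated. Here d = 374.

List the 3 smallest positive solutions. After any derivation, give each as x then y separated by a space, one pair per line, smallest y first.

3365 174
22646449 1171020
152410598405 7880964426

d=374: √d = [19; 2,1,18,1,2,38] (ℓ=6, even), read p_5/q_5
a_0=19:  p_0=19·1+0=19,  q_0=19·0+1=1
…
a_4=1:  p_4=1·1083+58=1141,  q_4=1·56+3=59
a_5=2:  p_5=2·1141+1083=3365,  q_5=2·59+56=174
fundamental: x₁=3365, y₁=174  (since 11323225 − 374·30276 = 1)
(x_2, y_2) = (3365·3365 + 374·174·174, 3365·174 + 174·3365) = (22646449, 1171020)
(x_3, y_3) = (3365·22646449 + 374·174·1171020, 3365·1171020 + 174·22646449) = (152410598405, 7880964426)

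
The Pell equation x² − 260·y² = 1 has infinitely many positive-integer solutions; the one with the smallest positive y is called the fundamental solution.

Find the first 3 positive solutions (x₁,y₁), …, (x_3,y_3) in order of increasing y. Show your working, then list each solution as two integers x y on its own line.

129 8
33281 2064
8586369 532504

√260 = [16; 8,32, …], period ℓ=2 (even) → k=1
a_0=16:  p_0=16·1+0=16,  q_0=16·0+1=1
a_1=8:  p_1=8·16+1=129,  q_1=8·1+0=8
→ (129, 8).  Check: 129²=16641, 260·8²=16640, difference 1.
n=2: (129,8)∘(129,8) = (129·129+260·8·8, 129·8+8·129) = (33281,2064)
n=3: (33281,2064)∘(129,8) = (129·33281+260·8·2064, 129·2064+8·33281) = (8586369,532504)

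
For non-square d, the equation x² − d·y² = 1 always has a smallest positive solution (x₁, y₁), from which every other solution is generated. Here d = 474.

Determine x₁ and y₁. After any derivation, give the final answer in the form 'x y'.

[21; 1,3,2,1,1,…,3,1,42] for √474; ℓ=14 ⇒ convergent index 13
step 0: (21, 1)  from 21·(1,0) + (0,1)
step 1: (22, 1)  from 1·(21,1) + (1,0)
step 2: (87, 4)  from 3·(22,1) + (21,1)
step 3: (196, 9)  from 2·(87,4) + (22,1)
…
step 6: (762, 35)  from 1·(479,22) + (283,13)
…
step 9: (10864, 499)  from 1·(5813,267) + (5051,232)
step 10: (16677, 766)  from 1·(10864,499) + (5813,267)
…
step 12: (149331, 6859)  from 3·(44218,2031) + (16677,766)
step 13: (193549, 8890)  from 1·(149331,6859) + (44218,2031)
→ (193549, 8890).  Check: 193549²=37461215401, 474·8890²=37461215400, difference 1.

193549 8890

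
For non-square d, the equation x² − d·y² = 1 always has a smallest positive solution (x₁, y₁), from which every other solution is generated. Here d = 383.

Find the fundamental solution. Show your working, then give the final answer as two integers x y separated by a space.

18768 959

d=383: √d = [19; 1,1,3,19,3,1,1,38] (ℓ=8, even), read p_7/q_7
k=0  a_k=19  p_k/q_k = 19/1
…
k=3  a_k=3  p_k/q_k = 137/7
…
k=6  a_k=1  p_k/q_k = 10705/547
k=7  a_k=1  p_k/q_k = 18768/959
→ (18768, 959).  Check: 18768²=352237824, 383·959²=352237823, difference 1.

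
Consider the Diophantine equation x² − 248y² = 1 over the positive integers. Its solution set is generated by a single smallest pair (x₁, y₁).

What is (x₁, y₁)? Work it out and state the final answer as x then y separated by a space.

63 4

√248 → a₀=15, period (1,2,1,30); ℓ=4 even so k=3
a_0=15:  p_0=15·1+0=15,  q_0=15·0+1=1
…
a_2=2:  p_2=2·16+15=47,  q_2=2·1+1=3
a_3=1:  p_3=1·47+16=63,  q_3=1·3+1=4
(x₁, y₁) = (63, 4);  63² − 248·4² = 1 ✓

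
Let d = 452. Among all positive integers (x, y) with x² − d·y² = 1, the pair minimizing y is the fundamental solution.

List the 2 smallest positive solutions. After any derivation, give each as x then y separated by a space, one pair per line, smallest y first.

√452 = [21; 3,1,5,3,10,3,5,1,3,42, …], period ℓ=10 (even) → k=9
k=0  a_k=21  p_k/q_k = 21/1
…
k=2  a_k=1  p_k/q_k = 85/4
…
k=5  a_k=10  p_k/q_k = 16009/753
k=6  a_k=3  p_k/q_k = 49579/2332
…
k=8  a_k=1  p_k/q_k = 313483/14745
k=9  a_k=3  p_k/q_k = 1204353/56648
(x₁, y₁) = (1204353, 56648);  1204353² − 452·56648² = 1 ✓
(1204353+56648√452)^2 = 2900932297217 + 136448377488√452

1204353 56648
2900932297217 136448377488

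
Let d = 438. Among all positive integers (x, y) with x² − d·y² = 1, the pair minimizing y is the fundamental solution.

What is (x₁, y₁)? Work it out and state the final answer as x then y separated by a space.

293 14

d=438: √d = [20; 1,12,1,40] (ℓ=4, even), read p_3/q_3
step 0: (20, 1)  from 20·(1,0) + (0,1)
step 1: (21, 1)  from 1·(20,1) + (1,0)
step 2: (272, 13)  from 12·(21,1) + (20,1)
step 3: (293, 14)  from 1·(272,13) + (21,1)
fundamental: x₁=293, y₁=14  (since 85849 − 438·196 = 1)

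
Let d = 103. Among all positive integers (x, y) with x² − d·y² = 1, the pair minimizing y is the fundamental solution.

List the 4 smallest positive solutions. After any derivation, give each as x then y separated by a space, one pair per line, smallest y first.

[10; 6,1,2,1,1,9,1,1,2,1,6,20] for √103; ℓ=12 ⇒ convergent index 11
i=0: a=10 ⇒ p=10, q=1
i=1: a=6 ⇒ p=61, q=6
i=2: a=1 ⇒ p=71, q=7
i=3: a=2 ⇒ p=203, q=20
…
i=6: a=9 ⇒ p=4567, q=450
i=7: a=1 ⇒ p=5044, q=497
i=8: a=1 ⇒ p=9611, q=947
i=9: a=2 ⇒ p=24266, q=2391
i=10: a=1 ⇒ p=33877, q=3338
i=11: a=6 ⇒ p=227528, q=22419
fundamental: x₁=227528, y₁=22419  (since 51768990784 − 103·502611561 = 1)
(227528+22419√103)^2 = 103537981567 + 10201900464√103
(227528+22419√103)^3 = 47115579739725224 + 4642436017523565√103
(227528+22419√103)^4 = 21440227253936863550977 + 2112568364380001494176√103

227528 22419
103537981567 10201900464
47115579739725224 4642436017523565
21440227253936863550977 2112568364380001494176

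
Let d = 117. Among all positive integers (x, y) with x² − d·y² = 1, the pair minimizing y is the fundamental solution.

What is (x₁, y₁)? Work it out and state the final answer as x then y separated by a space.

649 60

√117 = [10; 1,4,2,4,1,20, …], period ℓ=6 (even) → k=5
i=0: a=10 ⇒ p=10, q=1
i=1: a=1 ⇒ p=11, q=1
…
i=4: a=4 ⇒ p=530, q=49
i=5: a=1 ⇒ p=649, q=60
→ (649, 60).  Check: 649²=421201, 117·60²=421200, difference 1.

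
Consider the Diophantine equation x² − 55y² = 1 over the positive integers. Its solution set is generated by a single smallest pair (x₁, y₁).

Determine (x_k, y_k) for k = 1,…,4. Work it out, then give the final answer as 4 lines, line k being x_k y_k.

√55 = [7; 2,2,2,14, …], period ℓ=4 (even) → k=3
step 0: (7, 1)  from 7·(1,0) + (0,1)
step 1: (15, 2)  from 2·(7,1) + (1,0)
step 2: (37, 5)  from 2·(15,2) + (7,1)
step 3: (89, 12)  from 2·(37,5) + (15,2)
fundamental: x₁=89, y₁=12  (since 7921 − 55·144 = 1)
(89+12√55)^2 = 15841 + 2136√55
(89+12√55)^3 = 2819609 + 380196√55
(89+12√55)^4 = 501874561 + 67672752√55

89 12
15841 2136
2819609 380196
501874561 67672752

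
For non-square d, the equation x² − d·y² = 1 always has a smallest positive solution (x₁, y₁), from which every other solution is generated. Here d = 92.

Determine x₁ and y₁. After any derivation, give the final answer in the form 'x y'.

1151 120

[9; 1,1,2,4,2,1,1,18] for √92; ℓ=8 ⇒ convergent index 7
a_0=9:  p_0=9·1+0=9,  q_0=9·0+1=1
a_1=1:  p_1=1·9+1=10,  q_1=1·1+0=1
a_2=1:  p_2=1·10+9=19,  q_2=1·1+1=2
…
a_5=2:  p_5=2·211+48=470,  q_5=2·22+5=49
a_6=1:  p_6=1·470+211=681,  q_6=1·49+22=71
a_7=1:  p_7=1·681+470=1151,  q_7=1·71+49=120
fundamental: x₁=1151, y₁=120  (since 1324801 − 92·14400 = 1)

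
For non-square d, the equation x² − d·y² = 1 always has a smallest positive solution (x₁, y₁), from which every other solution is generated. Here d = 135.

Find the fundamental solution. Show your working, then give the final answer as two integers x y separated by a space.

244 21

√135 → a₀=11, period (1,1,1,1,1,1,1,22); ℓ=8 even so k=7
step 0: (11, 1)  from 11·(1,0) + (0,1)
step 1: (12, 1)  from 1·(11,1) + (1,0)
…
step 6: (151, 13)  from 1·(93,8) + (58,5)
step 7: (244, 21)  from 1·(151,13) + (93,8)
→ (244, 21).  Check: 244²=59536, 135·21²=59535, difference 1.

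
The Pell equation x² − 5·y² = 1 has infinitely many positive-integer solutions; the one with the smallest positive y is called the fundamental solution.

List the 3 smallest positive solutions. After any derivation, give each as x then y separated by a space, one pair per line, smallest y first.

9 4
161 72
2889 1292

√5 → a₀=2, period (4); ℓ=1 odd so k=1
i=0: a=2 ⇒ p=2, q=1
i=1: a=4 ⇒ p=9, q=4
fundamental: x₁=9, y₁=4  (since 81 − 5·16 = 1)
(x_2, y_2) = (9·9 + 5·4·4, 9·4 + 4·9) = (161, 72)
(x_3, y_3) = (9·161 + 5·4·72, 9·72 + 4·161) = (2889, 1292)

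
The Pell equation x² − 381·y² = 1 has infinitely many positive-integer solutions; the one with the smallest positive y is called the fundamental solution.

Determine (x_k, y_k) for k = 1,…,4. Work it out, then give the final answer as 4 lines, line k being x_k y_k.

1015 52
2060449 105560
4182710455 214286748
8490900163201 435001992880

√381 = [19; 1,1,12,1,1,38, …], period ℓ=6 (even) → k=5
step 0: (19, 1)  from 19·(1,0) + (0,1)
step 1: (20, 1)  from 1·(19,1) + (1,0)
step 2: (39, 2)  from 1·(20,1) + (19,1)
step 3: (488, 25)  from 12·(39,2) + (20,1)
step 4: (527, 27)  from 1·(488,25) + (39,2)
step 5: (1015, 52)  from 1·(527,27) + (488,25)
→ (1015, 52).  Check: 1015²=1030225, 381·52²=1030224, difference 1.
k=2:  x_2 = 1015·1015+381·52·52 = 2060449,  y_2 = 1015·52+52·1015 = 105560
k=3:  x_3 = 1015·2060449+381·52·105560 = 4182710455,  y_3 = 1015·105560+52·2060449 = 214286748
k=4:  x_4 = 1015·4182710455+381·52·214286748 = 8490900163201,  y_4 = 1015·214286748+52·4182710455 = 435001992880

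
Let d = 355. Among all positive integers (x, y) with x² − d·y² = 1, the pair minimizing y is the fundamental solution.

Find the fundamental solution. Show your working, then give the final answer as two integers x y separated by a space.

d=355: √d = [18; 1,5,3,3,1,6,1,3,3,5,1,36] (ℓ=12, even), read p_11/q_11
i=0: a=18 ⇒ p=18, q=1
i=1: a=1 ⇒ p=19, q=1
…
i=9: a=3 ⇒ p=151391, q=8035
i=10: a=5 ⇒ p=803418, q=42641
i=11: a=1 ⇒ p=954809, q=50676
(x₁, y₁) = (954809, 50676);  954809² − 355·50676² = 1 ✓

954809 50676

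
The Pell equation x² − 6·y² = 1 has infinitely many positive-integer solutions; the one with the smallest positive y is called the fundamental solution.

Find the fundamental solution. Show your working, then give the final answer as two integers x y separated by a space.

5 2

√6 = [2; 2,4, …], period ℓ=2 (even) → k=1
a_0=2:  p_0=2·1+0=2,  q_0=2·0+1=1
a_1=2:  p_1=2·2+1=5,  q_1=2·1+0=2
fundamental: x₁=5, y₁=2  (since 25 − 6·4 = 1)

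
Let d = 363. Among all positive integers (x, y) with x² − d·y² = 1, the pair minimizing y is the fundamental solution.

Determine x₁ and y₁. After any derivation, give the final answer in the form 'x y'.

362 19

d=363: √d = [19; 19,38] (ℓ=2, even), read p_1/q_1
step 0: (19, 1)  from 19·(1,0) + (0,1)
step 1: (362, 19)  from 19·(19,1) + (1,0)
(x₁, y₁) = (362, 19);  362² − 363·19² = 1 ✓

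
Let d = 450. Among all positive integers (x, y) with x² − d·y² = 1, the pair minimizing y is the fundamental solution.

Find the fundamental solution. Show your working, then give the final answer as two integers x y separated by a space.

19601 924

√450 = [21; 4,1,2,4,2,1,4,42, …], period ℓ=8 (even) → k=7
a_0=21:  p_0=21·1+0=21,  q_0=21·0+1=1
a_1=4:  p_1=4·21+1=85,  q_1=4·1+0=4
…
a_3=2:  p_3=2·106+85=297,  q_3=2·5+4=14
…
a_5=2:  p_5=2·1294+297=2885,  q_5=2·61+14=136
a_6=1:  p_6=1·2885+1294=4179,  q_6=1·136+61=197
a_7=4:  p_7=4·4179+2885=19601,  q_7=4·197+136=924
→ (19601, 924).  Check: 19601²=384199201, 450·924²=384199200, difference 1.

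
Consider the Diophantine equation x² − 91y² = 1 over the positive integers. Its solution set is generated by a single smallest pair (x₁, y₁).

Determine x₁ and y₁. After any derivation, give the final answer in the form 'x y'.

√91 = [9; 1,1,5,1,5,1,1,18, …], period ℓ=8 (even) → k=7
a_0=9:  p_0=9·1+0=9,  q_0=9·0+1=1
…
a_3=5:  p_3=5·19+10=105,  q_3=5·2+1=11
…
a_5=5:  p_5=5·124+105=725,  q_5=5·13+11=76
a_6=1:  p_6=1·725+124=849,  q_6=1·76+13=89
a_7=1:  p_7=1·849+725=1574,  q_7=1·89+76=165
(x₁, y₁) = (1574, 165);  1574² − 91·165² = 1 ✓

1574 165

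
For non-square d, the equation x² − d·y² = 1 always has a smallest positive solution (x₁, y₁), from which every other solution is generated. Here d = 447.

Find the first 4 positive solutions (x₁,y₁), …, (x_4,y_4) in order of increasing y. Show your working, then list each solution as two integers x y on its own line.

d=447: √d = [21; 7,42] (ℓ=2, even), read p_1/q_1
i=0: a=21 ⇒ p=21, q=1
i=1: a=7 ⇒ p=148, q=7
(x₁, y₁) = (148, 7);  148² − 447·7² = 1 ✓
n=2: (148,7)∘(148,7) = (148·148+447·7·7, 148·7+7·148) = (43807,2072)
n=3: (43807,2072)∘(148,7) = (148·43807+447·7·2072, 148·2072+7·43807) = (12966724,613305)
n=4: (12966724,613305)∘(148,7) = (148·12966724+447·7·613305, 148·613305+7·12966724) = (3838106497,181536208)

148 7
43807 2072
12966724 613305
3838106497 181536208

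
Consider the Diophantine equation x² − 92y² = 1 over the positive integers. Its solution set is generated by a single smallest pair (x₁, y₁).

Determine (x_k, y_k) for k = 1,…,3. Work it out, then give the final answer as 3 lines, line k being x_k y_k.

1151 120
2649601 276240
6099380351 635904360

√92 = [9; 1,1,2,4,2,1,1,18, …], period ℓ=8 (even) → k=7
step 0: (9, 1)  from 9·(1,0) + (0,1)
…
step 4: (211, 22)  from 4·(48,5) + (19,2)
…
step 6: (681, 71)  from 1·(470,49) + (211,22)
step 7: (1151, 120)  from 1·(681,71) + (470,49)
→ (1151, 120).  Check: 1151²=1324801, 92·120²=1324800, difference 1.
n=2: (1151,120)∘(1151,120) = (1151·1151+92·120·120, 1151·120+120·1151) = (2649601,276240)
n=3: (2649601,276240)∘(1151,120) = (1151·2649601+92·120·276240, 1151·276240+120·2649601) = (6099380351,635904360)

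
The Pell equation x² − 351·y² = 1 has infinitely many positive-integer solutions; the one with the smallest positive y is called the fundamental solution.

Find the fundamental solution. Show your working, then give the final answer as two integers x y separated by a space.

62425 3332

√351 → a₀=18, period (1,2,1,3,2,2,2,3,1,2,1,36); ℓ=12 even so k=11
a_0=18:  p_0=18·1+0=18,  q_0=18·0+1=1
a_1=1:  p_1=1·18+1=19,  q_1=1·1+0=1
a_2=2:  p_2=2·19+18=56,  q_2=2·1+1=3
a_3=1:  p_3=1·56+19=75,  q_3=1·3+1=4
…
a_5=2:  p_5=2·281+75=637,  q_5=2·15+4=34
a_6=2:  p_6=2·637+281=1555,  q_6=2·34+15=83
…
a_8=3:  p_8=3·3747+1555=12796,  q_8=3·200+83=683
…
a_10=2:  p_10=2·16543+12796=45882,  q_10=2·883+683=2449
a_11=1:  p_11=1·45882+16543=62425,  q_11=1·2449+883=3332
→ (62425, 3332).  Check: 62425²=3896880625, 351·3332²=3896880624, difference 1.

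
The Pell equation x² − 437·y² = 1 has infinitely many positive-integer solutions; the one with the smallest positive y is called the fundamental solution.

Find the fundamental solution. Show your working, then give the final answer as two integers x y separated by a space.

√437 → a₀=20, period (1,9,2,9,1,40); ℓ=6 even so k=5
step 0: (20, 1)  from 20·(1,0) + (0,1)
…
step 2: (209, 10)  from 9·(21,1) + (20,1)
…
step 4: (4160, 199)  from 9·(439,21) + (209,10)
step 5: (4599, 220)  from 1·(4160,199) + (439,21)
fundamental: x₁=4599, y₁=220  (since 21150801 − 437·48400 = 1)

4599 220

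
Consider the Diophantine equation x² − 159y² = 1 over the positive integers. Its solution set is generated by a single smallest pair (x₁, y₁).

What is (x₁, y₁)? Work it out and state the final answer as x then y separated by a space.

1324 105

d=159: √d = [12; 1,1,1,1,3,1,1,1,1,24] (ℓ=10, even), read p_9/q_9
a_0=12:  p_0=12·1+0=12,  q_0=12·0+1=1
a_1=1:  p_1=1·12+1=13,  q_1=1·1+0=1
…
a_4=1:  p_4=1·38+25=63,  q_4=1·3+2=5
…
a_7=1:  p_7=1·290+227=517,  q_7=1·23+18=41
a_8=1:  p_8=1·517+290=807,  q_8=1·41+23=64
a_9=1:  p_9=1·807+517=1324,  q_9=1·64+41=105
(x₁, y₁) = (1324, 105);  1324² − 159·105² = 1 ✓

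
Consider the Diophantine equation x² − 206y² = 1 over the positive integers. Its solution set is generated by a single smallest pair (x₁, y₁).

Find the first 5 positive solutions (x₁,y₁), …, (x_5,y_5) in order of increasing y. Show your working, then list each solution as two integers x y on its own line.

√206 = [14; 2,1,5,14,5,1,2,28, …], period ℓ=8 (even) → k=7
a_0=14:  p_0=14·1+0=14,  q_0=14·0+1=1
…
a_6=1:  p_6=1·17539+3459=20998,  q_6=1·1222+241=1463
a_7=2:  p_7=2·20998+17539=59535,  q_7=2·1463+1222=4148
fundamental: x₁=59535, y₁=4148  (since 3544416225 − 206·17205904 = 1)
k=2:  x_2 = 59535·59535+206·4148·4148 = 7088832449,  y_2 = 59535·4148+4148·59535 = 493902360
k=3:  x_3 = 59535·7088832449+206·4148·493902360 = 844067279642895,  y_3 = 59535·493902360+4148·7088832449 = 58808954001052
k=4:  x_4 = 59535·844067279642895+206·4148·58808954001052 = 100503090979990675201,  y_4 = 59535·58808954001052+4148·844067279642895 = 7002382152411359280
k=5:  x_5 = 59535·100503090979990675201+206·4148·7002382152411359280 = 11966903042143422416540175,  y_5 = 59535·7002382152411359280+4148·100503090979990675201 = 833773642828811595468548

59535 4148
7088832449 493902360
844067279642895 58808954001052
100503090979990675201 7002382152411359280
11966903042143422416540175 833773642828811595468548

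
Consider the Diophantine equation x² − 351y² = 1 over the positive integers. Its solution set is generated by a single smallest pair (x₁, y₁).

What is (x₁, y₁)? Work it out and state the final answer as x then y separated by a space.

62425 3332

d=351: √d = [18; 1,2,1,3,2,2,2,3,1,2,1,36] (ℓ=12, even), read p_11/q_11
step 0: (18, 1)  from 18·(1,0) + (0,1)
…
step 6: (1555, 83)  from 2·(637,34) + (281,15)
…
step 9: (16543, 883)  from 1·(12796,683) + (3747,200)
step 10: (45882, 2449)  from 2·(16543,883) + (12796,683)
step 11: (62425, 3332)  from 1·(45882,2449) + (16543,883)
(x₁, y₁) = (62425, 3332);  62425² − 351·3332² = 1 ✓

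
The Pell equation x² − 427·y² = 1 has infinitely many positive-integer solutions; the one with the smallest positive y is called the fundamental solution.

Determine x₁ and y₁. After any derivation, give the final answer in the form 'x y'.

[20; 1,1,1,40] for √427; ℓ=4 ⇒ convergent index 3
k=0  a_k=20  p_k/q_k = 20/1
…
k=2  a_k=1  p_k/q_k = 41/2
k=3  a_k=1  p_k/q_k = 62/3
fundamental: x₁=62, y₁=3  (since 3844 − 427·9 = 1)

62 3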